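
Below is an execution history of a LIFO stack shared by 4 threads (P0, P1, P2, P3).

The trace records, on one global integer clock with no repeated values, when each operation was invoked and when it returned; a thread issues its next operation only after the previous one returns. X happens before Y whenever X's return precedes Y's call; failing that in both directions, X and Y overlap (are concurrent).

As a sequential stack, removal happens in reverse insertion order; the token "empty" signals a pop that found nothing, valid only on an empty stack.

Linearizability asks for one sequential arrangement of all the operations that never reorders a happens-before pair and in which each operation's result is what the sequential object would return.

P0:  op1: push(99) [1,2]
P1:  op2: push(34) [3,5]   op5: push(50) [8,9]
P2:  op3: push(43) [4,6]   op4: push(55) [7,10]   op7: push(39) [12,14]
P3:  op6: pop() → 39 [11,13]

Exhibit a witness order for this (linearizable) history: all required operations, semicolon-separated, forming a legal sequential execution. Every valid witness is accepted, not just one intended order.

step 1: op1 push(99) — stack <99>
step 2: op2 push(34) — stack <99,34>
step 3: op3 push(43) — stack <99,34,43>
step 4: op4 push(55) — stack <99,34,43,55>
step 5: op5 push(50) — stack <99,34,43,55,50>
step 6: op7 push(39) — stack <99,34,43,55,50,39>
step 7: op6 pop() → 39 — stack <99,34,43,55,50>

op1; op2; op3; op4; op5; op7; op6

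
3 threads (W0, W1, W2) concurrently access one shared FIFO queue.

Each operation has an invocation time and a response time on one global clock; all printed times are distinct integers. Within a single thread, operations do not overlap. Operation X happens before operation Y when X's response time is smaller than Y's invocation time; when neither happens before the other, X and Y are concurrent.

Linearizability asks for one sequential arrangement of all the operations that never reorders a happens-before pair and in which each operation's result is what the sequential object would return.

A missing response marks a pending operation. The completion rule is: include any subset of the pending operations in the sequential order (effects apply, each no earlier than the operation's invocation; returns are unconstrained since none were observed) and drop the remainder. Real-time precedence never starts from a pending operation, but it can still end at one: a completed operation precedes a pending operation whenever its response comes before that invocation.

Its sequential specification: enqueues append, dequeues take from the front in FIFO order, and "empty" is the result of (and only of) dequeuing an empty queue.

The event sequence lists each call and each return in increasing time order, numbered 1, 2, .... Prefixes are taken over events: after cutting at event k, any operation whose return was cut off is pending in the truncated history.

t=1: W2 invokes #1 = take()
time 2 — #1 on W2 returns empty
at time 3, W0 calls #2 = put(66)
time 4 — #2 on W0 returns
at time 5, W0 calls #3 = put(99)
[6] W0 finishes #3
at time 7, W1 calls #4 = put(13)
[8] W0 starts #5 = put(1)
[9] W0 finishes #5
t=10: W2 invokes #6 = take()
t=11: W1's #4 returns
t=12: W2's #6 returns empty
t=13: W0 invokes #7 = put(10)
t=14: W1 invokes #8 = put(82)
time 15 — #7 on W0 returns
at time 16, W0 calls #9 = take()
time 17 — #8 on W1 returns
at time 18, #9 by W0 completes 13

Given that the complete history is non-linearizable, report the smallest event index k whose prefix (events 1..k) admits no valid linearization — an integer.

a valid linearization of events 1..11 exists, for instance #1, #2, #3, #4, #5:
1. #1 take() → empty, leaving queue <>
2. #2 put(66), leaving queue <66>
3. #3 put(99), leaving queue <66,99>
4. #4 put(13), leaving queue <66,99,13>
5. #5 put(1), leaving queue <66,99,13,1>
at event 12 (#6's time-12 response) nothing linearizes any more
sample order #1, #2, #3, #4, #5, #6 stalls at step 6 — #6 take() → empty has no legal effect
sample order #1, #2, #3, #5, #4, #6 stalls at step 6 — #6 take() → empty has no legal effect

12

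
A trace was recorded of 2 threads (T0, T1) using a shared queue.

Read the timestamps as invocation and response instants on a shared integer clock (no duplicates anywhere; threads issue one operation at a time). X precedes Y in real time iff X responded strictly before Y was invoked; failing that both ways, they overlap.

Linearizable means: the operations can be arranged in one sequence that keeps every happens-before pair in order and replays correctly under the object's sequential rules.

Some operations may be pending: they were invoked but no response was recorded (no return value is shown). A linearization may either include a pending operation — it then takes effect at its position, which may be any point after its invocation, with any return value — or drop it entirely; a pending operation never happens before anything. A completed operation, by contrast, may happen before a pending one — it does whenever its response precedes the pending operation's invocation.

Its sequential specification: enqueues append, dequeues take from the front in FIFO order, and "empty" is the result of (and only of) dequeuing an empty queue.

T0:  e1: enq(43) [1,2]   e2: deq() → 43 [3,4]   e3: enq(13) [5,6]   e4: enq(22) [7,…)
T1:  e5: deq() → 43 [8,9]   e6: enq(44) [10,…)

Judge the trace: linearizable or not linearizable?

not linearizable

cut after 8 events: linearizable; cut after 9 events (e5 responds, time 9): not linearizable
exhaustive check: the 4 completed queue ops admit one real-time order; illegal
no completion choice of the 1 pending operation (e4) rescues it — every subset was tried
e.g. e1, e2, e3, e5 (pending dropped): illegal at step 4, since e5 deq() → 43 cannot apply there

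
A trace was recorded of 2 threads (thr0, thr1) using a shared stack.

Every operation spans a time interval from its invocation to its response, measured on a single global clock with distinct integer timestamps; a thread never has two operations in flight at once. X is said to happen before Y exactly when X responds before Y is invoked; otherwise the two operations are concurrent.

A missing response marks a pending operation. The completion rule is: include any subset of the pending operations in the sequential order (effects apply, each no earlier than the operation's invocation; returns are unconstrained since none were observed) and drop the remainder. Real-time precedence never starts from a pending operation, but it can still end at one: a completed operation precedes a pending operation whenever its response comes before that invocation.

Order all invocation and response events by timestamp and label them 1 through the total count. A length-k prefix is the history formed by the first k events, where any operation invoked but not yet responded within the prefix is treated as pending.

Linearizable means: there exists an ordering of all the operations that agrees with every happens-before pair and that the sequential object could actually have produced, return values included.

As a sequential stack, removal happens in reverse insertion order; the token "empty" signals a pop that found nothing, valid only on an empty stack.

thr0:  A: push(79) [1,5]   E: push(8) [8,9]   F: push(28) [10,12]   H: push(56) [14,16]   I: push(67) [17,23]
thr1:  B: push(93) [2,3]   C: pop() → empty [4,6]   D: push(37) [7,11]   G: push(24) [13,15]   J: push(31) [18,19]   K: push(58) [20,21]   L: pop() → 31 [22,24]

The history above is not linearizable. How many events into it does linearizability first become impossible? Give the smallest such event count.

events 1..5 are linearizable; a witness order is A, B:
1. A push(79), leaving stack <79>
2. B push(93), leaving stack <79,93>
at event 6 (C's time-6 response) nothing linearizes any more
for example A, B, C fails at step 3: C pop() → empty is not legal there
for example B, A, C fails at step 3: C pop() → empty is not legal there

6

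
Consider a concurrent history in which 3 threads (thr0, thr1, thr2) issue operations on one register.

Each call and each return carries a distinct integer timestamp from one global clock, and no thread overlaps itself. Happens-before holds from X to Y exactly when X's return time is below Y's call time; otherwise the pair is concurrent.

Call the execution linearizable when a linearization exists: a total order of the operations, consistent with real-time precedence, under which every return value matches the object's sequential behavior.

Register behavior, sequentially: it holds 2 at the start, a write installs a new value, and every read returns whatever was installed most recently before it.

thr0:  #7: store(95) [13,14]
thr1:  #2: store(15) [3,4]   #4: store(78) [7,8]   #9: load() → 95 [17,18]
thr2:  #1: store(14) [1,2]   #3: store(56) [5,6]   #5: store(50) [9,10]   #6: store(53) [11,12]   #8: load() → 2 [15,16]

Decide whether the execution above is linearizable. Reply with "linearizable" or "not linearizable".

through event 15 a valid linearization exists; event 16 (#8 responding at time 16) ends that
one real-time candidate order over the 8 completed operations — the register replay rejects it
take #1, #2, #3, #4, #5, #6, #7, #8: step 8 already fails, because #8 load() → 2 cannot occur there

not linearizable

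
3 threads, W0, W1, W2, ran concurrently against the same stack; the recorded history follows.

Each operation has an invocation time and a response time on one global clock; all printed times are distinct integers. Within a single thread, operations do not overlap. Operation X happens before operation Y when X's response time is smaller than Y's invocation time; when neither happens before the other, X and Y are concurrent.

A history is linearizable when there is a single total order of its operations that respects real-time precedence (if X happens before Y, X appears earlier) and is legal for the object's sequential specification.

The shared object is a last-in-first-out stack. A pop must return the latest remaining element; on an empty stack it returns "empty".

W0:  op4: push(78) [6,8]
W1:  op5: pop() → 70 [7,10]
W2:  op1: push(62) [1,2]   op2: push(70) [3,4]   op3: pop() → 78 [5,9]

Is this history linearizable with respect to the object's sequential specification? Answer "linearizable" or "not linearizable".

linearizable

one valid linearization: op1, op2, op4, op3, op5
step 1: op1 push(62) — stack <62>
step 2: op2 push(70) — stack <62,70>
step 3: op4 push(78) — stack <62,70,78>
step 4: op3 pop() → 78 — stack <62,70>
step 5: op5 pop() → 70 — stack <62>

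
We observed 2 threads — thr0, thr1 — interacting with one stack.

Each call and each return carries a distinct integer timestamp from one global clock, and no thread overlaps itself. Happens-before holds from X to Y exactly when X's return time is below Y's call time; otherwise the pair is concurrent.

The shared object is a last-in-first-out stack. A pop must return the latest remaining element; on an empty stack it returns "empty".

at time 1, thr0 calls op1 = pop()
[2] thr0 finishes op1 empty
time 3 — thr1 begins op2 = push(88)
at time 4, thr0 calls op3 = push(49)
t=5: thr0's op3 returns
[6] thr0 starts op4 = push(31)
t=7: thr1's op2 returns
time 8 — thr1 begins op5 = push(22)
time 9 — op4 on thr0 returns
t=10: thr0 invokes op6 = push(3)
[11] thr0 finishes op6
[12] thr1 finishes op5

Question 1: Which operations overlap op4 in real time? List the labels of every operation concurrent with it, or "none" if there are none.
Answer: op2, op5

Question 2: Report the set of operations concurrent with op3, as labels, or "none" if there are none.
Answer: op2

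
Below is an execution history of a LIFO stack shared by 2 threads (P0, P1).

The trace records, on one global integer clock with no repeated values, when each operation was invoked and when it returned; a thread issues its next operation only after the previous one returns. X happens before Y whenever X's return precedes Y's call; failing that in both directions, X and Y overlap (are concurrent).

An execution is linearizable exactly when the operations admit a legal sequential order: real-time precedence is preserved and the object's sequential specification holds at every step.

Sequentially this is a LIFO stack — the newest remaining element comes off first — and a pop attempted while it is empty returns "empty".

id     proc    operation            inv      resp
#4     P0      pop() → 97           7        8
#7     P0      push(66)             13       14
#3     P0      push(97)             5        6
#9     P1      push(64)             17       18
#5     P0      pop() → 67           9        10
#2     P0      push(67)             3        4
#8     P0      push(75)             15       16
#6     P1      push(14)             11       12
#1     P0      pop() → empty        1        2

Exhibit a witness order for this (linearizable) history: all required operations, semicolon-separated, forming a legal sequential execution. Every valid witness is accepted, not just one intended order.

#1; #2; #3; #4; #5; #6; #7; #8; #9

1. #1 pop() → empty, leaving stack <>
2. #2 push(67), leaving stack <67>
3. #3 push(97), leaving stack <67,97>
4. #4 pop() → 97, leaving stack <67>
5. #5 pop() → 67, leaving stack <>
6. #6 push(14), leaving stack <14>
7. #7 push(66), leaving stack <14,66>
8. #8 push(75), leaving stack <14,66,75>
9. #9 push(64), leaving stack <14,66,75,64>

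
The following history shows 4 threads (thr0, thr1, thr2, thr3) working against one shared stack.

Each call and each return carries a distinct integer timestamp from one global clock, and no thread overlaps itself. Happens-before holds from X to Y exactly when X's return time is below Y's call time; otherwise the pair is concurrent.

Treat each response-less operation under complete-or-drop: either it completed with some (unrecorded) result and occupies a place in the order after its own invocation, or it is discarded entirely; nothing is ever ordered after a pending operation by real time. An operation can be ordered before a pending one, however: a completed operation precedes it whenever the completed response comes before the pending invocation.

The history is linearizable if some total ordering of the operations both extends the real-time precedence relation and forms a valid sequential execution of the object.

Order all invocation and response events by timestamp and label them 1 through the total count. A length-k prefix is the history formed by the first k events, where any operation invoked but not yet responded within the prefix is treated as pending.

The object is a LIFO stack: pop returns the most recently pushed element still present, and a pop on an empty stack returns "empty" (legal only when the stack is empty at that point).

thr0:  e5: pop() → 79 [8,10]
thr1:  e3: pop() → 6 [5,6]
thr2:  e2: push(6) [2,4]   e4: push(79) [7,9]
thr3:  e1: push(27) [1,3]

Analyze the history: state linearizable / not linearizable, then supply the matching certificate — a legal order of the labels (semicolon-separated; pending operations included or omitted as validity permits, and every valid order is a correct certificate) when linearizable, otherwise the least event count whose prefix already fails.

1. e1 push(27), leaving stack <27>
2. e2 push(6), leaving stack <27,6>
3. e3 pop() → 6, leaving stack <27>
4. e4 push(79), leaving stack <27,79>
5. e5 pop() → 79, leaving stack <27>

linearizable — witness: e1; e2; e3; e4; e5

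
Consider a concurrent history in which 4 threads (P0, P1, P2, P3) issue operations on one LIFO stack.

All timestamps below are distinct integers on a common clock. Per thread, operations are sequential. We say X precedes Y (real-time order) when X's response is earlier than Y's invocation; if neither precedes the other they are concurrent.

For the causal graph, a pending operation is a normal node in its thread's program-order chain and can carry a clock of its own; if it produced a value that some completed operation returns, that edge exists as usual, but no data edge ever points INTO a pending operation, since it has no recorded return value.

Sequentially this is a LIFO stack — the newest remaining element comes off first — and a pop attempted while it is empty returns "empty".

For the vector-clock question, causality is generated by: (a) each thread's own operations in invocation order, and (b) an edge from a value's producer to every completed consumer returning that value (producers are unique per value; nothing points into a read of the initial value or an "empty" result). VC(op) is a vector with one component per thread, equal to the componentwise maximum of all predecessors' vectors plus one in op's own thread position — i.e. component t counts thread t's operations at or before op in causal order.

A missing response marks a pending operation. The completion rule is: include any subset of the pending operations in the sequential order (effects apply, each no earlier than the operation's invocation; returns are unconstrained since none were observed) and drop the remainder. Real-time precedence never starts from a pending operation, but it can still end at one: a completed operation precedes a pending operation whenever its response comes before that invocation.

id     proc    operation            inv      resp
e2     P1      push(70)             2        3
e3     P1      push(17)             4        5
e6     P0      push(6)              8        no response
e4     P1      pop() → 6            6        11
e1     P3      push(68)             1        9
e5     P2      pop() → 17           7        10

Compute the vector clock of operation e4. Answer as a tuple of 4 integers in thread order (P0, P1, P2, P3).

invoked at 1, e1 has no predecessors; its own P3 bump gives (0, 0, 0, 1)
invoked at 2, e2 has no predecessors; its own P1 bump gives (0, 1, 0, 0)
invoked at 8, e6 has no predecessors; its own P0 bump gives (1, 0, 0, 0)
invoked at 4, e3 merges VC(e2)=(0, 1, 0, 0) and bumps P1's slot → (0, 2, 0, 0)
invoked at 7, e5 merges VC(e3)=(0, 2, 0, 0) and bumps P2's slot → (0, 2, 1, 0)
invoked at 6, e4 merges VC(e3)=(0, 2, 0, 0), VC(e6)=(1, 0, 0, 0) and bumps P1's slot → (1, 3, 0, 0)
target: VC(e4) = (1, 3, 0, 0)

(1, 3, 0, 0)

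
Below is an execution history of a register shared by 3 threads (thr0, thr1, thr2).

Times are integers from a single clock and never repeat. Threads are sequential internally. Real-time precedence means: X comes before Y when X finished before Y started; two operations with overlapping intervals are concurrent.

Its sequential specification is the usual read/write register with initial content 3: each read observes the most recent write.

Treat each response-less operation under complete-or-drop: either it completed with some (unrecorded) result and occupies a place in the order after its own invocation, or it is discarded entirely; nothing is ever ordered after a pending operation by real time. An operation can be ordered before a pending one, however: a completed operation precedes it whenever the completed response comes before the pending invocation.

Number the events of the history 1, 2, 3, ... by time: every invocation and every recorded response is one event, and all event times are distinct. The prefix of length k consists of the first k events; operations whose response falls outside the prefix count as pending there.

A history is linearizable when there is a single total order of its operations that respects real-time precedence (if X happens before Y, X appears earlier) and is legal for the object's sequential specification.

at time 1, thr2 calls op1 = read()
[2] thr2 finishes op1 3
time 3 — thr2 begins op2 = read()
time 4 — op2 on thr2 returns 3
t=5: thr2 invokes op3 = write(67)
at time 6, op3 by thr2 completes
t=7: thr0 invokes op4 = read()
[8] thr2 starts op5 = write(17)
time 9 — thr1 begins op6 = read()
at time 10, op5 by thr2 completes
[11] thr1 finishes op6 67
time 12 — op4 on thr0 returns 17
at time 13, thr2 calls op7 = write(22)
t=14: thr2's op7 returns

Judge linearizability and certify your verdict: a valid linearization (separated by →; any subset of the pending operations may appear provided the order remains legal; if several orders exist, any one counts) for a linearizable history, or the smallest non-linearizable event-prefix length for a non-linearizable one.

linearizable — witness: op1 → op2 → op3 → op6 → op5 → op4 → op7

after step 1 (op1 read() → 3): value 3
after step 2 (op2 read() → 3): value 3
after step 3 (op3 write(67)): value 67
after step 4 (op6 read() → 67): value 67
after step 5 (op5 write(17)): value 17
after step 6 (op4 read() → 17): value 17
after step 7 (op7 write(22)): value 22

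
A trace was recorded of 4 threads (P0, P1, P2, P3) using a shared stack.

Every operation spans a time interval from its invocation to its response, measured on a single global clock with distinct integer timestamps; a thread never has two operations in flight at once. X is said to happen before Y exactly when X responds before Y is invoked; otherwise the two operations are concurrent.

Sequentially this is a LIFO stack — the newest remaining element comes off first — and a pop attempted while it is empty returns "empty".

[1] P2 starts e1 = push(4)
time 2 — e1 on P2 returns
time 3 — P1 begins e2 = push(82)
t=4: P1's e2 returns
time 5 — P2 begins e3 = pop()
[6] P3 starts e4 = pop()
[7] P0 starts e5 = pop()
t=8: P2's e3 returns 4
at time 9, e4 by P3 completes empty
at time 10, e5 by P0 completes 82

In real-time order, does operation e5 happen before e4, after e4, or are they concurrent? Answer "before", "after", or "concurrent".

e5 spans [7,10], e4 spans [6,9]
the intervals overlap in both directions

concurrent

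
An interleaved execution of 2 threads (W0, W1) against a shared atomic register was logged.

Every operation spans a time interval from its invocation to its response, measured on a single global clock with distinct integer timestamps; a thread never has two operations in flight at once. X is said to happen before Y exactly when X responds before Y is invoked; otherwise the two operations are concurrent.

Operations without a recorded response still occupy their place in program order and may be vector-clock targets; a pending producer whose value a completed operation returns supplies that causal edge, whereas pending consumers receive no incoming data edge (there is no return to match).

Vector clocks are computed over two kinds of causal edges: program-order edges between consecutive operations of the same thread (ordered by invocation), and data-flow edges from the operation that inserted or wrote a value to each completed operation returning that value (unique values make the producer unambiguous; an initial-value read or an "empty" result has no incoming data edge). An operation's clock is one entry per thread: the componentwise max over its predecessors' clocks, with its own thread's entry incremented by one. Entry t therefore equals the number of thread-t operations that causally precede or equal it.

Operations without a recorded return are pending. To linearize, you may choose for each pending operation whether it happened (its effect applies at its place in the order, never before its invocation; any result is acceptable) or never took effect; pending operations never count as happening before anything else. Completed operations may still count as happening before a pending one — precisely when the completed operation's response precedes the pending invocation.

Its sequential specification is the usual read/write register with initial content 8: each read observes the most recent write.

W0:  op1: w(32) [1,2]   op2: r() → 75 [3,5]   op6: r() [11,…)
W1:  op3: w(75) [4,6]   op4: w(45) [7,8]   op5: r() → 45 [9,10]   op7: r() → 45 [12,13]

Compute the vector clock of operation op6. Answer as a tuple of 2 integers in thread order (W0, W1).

op3 (invocation 4): nothing precedes it; W1's component alone gives (0, 1)
op1 (invocation 1): nothing precedes it; W0's component alone gives (1, 0)
op4, invoked 7, takes VC(op3)=(0, 1) under max, adds 1 for W1 → (0, 2)
op5, invoked 9, takes VC(op4)=(0, 2) under max, adds 1 for W1 → (0, 3)
op2, invoked 3, takes VC(op1)=(1, 0), VC(op3)=(0, 1) under max, adds 1 for W0 → (2, 1)
op7, invoked 12, takes VC(op4)=(0, 2), VC(op5)=(0, 3) under max, adds 1 for W1 → (0, 4)
op6, invoked 11, takes VC(op2)=(2, 1) under max, adds 1 for W0 → (3, 1)
target: VC(op6) = (3, 1)

(3, 1)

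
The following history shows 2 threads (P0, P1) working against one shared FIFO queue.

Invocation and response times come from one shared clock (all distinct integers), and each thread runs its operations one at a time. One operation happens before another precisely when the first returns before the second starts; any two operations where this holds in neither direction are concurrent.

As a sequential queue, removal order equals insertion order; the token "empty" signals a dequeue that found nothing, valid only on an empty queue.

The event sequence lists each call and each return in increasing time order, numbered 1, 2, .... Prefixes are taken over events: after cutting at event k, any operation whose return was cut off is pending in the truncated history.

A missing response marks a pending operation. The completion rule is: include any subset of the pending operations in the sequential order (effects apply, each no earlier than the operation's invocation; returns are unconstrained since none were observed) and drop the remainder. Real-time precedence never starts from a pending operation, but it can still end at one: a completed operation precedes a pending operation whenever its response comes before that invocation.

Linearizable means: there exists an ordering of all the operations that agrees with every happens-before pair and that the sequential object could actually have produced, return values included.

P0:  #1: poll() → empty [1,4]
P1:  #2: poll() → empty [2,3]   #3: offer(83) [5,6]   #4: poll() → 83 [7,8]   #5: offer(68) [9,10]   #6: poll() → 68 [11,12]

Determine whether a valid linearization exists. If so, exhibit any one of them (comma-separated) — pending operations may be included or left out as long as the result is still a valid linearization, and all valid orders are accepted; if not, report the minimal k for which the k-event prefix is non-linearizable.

linearizable — witness: #1, #2, #3, #4, #5, #6

step 1: #1 poll() → empty — queue <>
step 2: #2 poll() → empty — queue <>
step 3: #3 offer(83) — queue <83>
step 4: #4 poll() → 83 — queue <>
step 5: #5 offer(68) — queue <68>
step 6: #6 poll() → 68 — queue <>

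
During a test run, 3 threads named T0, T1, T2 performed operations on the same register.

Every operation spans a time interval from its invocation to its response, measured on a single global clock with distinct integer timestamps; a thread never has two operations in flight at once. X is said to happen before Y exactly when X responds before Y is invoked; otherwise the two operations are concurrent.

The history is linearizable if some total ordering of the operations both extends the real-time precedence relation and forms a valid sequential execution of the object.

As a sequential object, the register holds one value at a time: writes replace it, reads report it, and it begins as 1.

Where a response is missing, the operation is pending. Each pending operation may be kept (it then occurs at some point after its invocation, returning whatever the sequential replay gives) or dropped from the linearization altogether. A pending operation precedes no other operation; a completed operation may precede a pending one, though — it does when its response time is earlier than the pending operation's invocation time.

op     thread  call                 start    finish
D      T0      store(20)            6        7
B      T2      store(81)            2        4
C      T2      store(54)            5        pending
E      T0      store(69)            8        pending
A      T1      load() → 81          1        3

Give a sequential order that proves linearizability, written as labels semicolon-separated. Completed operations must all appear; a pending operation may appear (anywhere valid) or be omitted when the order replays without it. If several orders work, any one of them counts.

after step 1 (B store(81)): value 81
after step 2 (A load() → 81): value 81
after step 3 (C store(54) (pending, included)): value 54
after step 4 (D store(20)): value 20

B; A; C; D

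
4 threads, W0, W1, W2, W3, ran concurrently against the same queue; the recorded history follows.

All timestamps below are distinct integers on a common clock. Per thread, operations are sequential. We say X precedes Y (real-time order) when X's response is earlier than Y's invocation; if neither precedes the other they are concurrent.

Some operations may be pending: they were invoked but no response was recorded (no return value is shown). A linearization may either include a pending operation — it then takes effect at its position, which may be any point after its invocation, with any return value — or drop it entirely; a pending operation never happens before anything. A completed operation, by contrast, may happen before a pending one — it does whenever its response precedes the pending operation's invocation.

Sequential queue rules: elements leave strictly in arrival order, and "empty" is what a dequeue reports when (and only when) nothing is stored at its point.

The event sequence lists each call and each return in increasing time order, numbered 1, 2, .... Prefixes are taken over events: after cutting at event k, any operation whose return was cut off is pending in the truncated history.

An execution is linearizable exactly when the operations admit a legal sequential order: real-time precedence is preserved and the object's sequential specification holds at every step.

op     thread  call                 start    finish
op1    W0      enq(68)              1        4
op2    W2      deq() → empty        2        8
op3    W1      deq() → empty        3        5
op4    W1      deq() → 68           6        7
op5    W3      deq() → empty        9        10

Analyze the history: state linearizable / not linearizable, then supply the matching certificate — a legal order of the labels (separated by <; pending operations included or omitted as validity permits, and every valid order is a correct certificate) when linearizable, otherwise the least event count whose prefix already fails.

step 1: op2 deq() → empty — queue <>
step 2: op3 deq() → empty — queue <>
step 3: op1 enq(68) — queue <68>
step 4: op4 deq() → 68 — queue <>
step 5: op5 deq() → empty — queue <>

linearizable — witness: op2 < op3 < op1 < op4 < op5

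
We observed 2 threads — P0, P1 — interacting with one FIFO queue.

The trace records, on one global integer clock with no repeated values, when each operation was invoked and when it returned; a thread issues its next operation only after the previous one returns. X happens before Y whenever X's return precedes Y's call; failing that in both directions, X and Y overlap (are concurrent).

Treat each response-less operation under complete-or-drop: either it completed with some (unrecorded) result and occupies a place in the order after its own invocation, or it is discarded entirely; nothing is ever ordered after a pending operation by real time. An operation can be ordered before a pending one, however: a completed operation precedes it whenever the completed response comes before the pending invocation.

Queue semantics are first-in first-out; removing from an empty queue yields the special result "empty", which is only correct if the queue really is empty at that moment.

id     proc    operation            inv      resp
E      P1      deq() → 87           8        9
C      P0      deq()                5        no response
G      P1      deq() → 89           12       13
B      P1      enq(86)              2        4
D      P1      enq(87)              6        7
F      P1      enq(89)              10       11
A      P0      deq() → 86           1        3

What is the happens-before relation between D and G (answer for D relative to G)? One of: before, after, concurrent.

before

D spans [6,7], G spans [12,13]
resp(D)=7 < inv(G)=12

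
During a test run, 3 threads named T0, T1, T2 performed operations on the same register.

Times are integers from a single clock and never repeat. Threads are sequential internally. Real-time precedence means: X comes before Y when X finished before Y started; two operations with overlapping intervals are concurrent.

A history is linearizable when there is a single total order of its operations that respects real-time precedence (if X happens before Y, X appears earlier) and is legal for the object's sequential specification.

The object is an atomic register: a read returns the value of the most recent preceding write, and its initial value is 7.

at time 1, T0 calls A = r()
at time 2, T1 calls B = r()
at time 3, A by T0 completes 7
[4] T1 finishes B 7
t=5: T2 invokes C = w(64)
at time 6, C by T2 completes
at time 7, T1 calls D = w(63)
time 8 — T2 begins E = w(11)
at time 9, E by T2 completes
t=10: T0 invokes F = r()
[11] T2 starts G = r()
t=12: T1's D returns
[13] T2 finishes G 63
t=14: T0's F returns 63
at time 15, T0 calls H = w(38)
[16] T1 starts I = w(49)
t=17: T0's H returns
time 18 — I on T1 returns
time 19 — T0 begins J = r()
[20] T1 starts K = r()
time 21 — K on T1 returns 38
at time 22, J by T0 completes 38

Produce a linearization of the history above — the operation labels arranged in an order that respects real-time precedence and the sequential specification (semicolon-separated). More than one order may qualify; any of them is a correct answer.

A; B; C; E; D; F; G; I; H; J; K

step 1: A r() → 7 — value 7
step 2: B r() → 7 — value 7
step 3: C w(64) — value 64
step 4: E w(11) — value 11
step 5: D w(63) — value 63
step 6: F r() → 63 — value 63
step 7: G r() → 63 — value 63
step 8: I w(49) — value 49
step 9: H w(38) — value 38
step 10: J r() → 38 — value 38
step 11: K r() → 38 — value 38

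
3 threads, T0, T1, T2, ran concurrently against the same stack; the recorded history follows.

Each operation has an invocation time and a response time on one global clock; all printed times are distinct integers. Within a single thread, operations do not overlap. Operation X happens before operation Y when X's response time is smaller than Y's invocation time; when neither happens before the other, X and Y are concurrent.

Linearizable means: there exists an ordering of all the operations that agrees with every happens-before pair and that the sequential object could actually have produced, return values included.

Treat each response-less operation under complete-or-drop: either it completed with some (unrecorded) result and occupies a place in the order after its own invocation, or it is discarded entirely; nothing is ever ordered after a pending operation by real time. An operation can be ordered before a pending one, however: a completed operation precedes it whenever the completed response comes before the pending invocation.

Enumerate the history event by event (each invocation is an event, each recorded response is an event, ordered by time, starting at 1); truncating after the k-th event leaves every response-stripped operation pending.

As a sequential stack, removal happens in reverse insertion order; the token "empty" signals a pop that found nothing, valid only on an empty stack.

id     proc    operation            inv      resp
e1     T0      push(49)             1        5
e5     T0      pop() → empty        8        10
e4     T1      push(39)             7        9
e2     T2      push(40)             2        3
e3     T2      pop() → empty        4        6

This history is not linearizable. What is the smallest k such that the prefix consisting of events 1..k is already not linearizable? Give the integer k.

events 1..5 are linearizable, e.g. via e1, e2:
after step 1 (e1 push(49)): stack <49>
after step 2 (e2 push(40)): stack <49,40>
at event 6 (e3's time-6 response) nothing linearizes any more
e.g. e1, e2, e3: illegal at step 3, since e3 pop() → empty cannot apply there
e.g. e2, e1, e3: illegal at step 3, since e3 pop() → empty cannot apply there

6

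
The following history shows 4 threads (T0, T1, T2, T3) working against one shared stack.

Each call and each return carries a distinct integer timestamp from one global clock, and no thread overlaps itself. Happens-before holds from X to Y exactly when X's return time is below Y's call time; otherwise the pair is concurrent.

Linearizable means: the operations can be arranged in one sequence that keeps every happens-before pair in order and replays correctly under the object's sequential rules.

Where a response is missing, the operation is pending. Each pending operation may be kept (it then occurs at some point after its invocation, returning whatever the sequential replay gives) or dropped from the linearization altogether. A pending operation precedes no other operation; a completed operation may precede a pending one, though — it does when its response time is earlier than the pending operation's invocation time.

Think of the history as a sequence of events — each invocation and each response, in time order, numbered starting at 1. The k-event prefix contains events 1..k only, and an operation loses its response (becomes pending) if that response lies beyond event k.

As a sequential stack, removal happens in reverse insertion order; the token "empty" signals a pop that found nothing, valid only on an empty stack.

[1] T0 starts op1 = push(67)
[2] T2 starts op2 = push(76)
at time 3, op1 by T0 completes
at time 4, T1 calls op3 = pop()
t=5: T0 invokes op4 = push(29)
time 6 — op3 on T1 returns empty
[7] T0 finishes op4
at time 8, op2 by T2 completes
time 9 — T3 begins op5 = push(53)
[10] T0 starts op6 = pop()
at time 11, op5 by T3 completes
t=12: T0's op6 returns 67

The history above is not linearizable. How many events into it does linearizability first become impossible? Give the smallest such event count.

events 1..5 are linearizable; a witness order is op1:
1. op1 push(67), leaving stack <67>
event 6 — op3's response, time 6 — after it, nothing linearizes
include/drop combinations of the 2 pending operations (op2, op4) were all tried; none helps
sample order op1, op3 (pending dropped) stalls at step 2 — op3 pop() → empty has no legal effect

6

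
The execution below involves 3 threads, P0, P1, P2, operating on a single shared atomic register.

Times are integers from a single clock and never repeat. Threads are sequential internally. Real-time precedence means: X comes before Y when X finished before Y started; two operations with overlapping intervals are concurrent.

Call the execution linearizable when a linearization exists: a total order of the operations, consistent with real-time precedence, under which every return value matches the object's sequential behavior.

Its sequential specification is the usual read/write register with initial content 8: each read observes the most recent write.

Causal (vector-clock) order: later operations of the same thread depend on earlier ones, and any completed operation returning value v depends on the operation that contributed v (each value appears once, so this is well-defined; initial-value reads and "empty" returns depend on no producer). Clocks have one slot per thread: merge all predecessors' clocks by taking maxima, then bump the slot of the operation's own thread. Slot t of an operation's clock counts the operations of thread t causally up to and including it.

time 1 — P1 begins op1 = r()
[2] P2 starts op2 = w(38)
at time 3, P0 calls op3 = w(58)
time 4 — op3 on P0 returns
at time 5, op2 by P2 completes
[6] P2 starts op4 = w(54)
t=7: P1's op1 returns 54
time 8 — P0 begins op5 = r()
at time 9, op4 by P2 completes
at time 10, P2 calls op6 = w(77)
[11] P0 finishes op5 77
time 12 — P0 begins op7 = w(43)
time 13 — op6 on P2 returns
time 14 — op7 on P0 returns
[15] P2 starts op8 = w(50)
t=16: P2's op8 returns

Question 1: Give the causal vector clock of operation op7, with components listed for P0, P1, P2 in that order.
op2 (invocation 2): nothing precedes it; P2's component alone gives (0, 0, 1)
op3 (invocation 3): nothing precedes it; P0's component alone gives (1, 0, 0)
op4, invoked 6, takes VC(op2)=(0, 0, 1) under max, adds 1 for P2 → (0, 0, 2)
op6, invoked 10, takes VC(op4)=(0, 0, 2) under max, adds 1 for P2 → (0, 0, 3)
op1, invoked 1, takes VC(op4)=(0, 0, 2) under max, adds 1 for P1 → (0, 1, 2)
op8, invoked 15, takes VC(op6)=(0, 0, 3) under max, adds 1 for P2 → (0, 0, 4)
op5, invoked 8, takes VC(op3)=(1, 0, 0), VC(op6)=(0, 0, 3) under max, adds 1 for P0 → (2, 0, 3)
op7, invoked 12, takes VC(op5)=(2, 0, 3) under max, adds 1 for P0 → (3, 0, 3)
target: VC(op7) = (3, 0, 3)

(3, 0, 3)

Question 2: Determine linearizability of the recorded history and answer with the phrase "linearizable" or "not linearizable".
witness order: op2, op3, op4, op1, op6, op5, op7, op8
1. op2 w(38), leaving value 38
2. op3 w(58), leaving value 58
3. op4 w(54), leaving value 54
4. op1 r() → 54, leaving value 54
5. op6 w(77), leaving value 77
6. op5 r() → 77, leaving value 77
7. op7 w(43), leaving value 43
8. op8 w(50), leaving value 50

linearizable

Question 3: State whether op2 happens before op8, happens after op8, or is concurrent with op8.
op2 spans [2,5], op8 spans [15,16]
resp(op2)=5 < inv(op8)=15

before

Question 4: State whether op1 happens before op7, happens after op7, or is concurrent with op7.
op1 spans [1,7], op7 spans [12,14]
resp(op1)=7 < inv(op7)=12

before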